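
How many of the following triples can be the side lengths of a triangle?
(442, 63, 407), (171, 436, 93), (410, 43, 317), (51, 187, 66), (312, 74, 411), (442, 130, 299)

1

(63,407,442): 63+407 > 442 → valid
(93,171,436): 93+171 ≤ 436 → not valid
(43,317,410): 43+317 ≤ 410 → not valid
(51,66,187): 51+66 ≤ 187 → not valid
(74,312,411): 74+312 ≤ 411 → not valid
(130,299,442): 130+299 ≤ 442 → not valid
1 of the 6 triples forms a triangle.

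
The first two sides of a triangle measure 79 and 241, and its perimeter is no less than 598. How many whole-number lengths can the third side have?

Triangle inequality: 162 < x < 320. Perimeter ≥ 598 gives x ≥ 598 − 79 − 241 = 278.
So 278 ≤ x < 320; integers 278 through 319: 42 values.

42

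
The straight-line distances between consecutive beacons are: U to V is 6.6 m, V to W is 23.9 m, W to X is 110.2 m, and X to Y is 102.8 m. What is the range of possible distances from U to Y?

0 ≤ UY ≤ 243.5 m

The maximum is all hops collinear in one direction: 6.6 + 23.9 + 110.2 + 102.8 = 243.5.
The longest hop is 110.2; the others sum to 133.3. Since 110.2 ≤ 133.3, the path can fold back on itself completely, so the minimum distance is 0.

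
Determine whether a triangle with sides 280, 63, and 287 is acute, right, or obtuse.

right

Compare the square of the longest side to the sum of squares of the other two: 63² + 280² = 82369 = 287².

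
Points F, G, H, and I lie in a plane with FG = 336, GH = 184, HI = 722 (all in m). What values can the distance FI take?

202 ≤ FI ≤ 1242 m

The maximum is all hops collinear in one direction: 336 + 184 + 722 = 1242.
The longest hop is 722; the others sum to 520. Folding the others back against it leaves at least 722 − 520 = 202.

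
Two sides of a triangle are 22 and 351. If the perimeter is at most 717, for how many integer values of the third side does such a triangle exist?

15

Triangle inequality: 329 < x < 373. Perimeter ≤ 717 gives x ≤ 717 − 22 − 351 = 344.
So 329 < x ≤ 344; integers 330 through 344: 15 values.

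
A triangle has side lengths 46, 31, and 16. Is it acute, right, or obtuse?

Compare the square of the longest side to the sum of squares of the other two: 16² + 31² = 1217 < 2116 = 46².

obtuse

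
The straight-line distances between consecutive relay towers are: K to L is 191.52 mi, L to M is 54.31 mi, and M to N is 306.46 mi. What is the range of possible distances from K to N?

60.63 ≤ KN ≤ 552.29 mi

The maximum is all hops collinear in one direction: 191.52 + 54.31 + 306.46 = 552.29.
The longest hop is 306.46; the others sum to 245.83. Folding the others back against it leaves at least 306.46 − 245.83 = 60.63.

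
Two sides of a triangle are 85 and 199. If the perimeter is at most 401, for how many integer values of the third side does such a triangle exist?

Triangle inequality: 114 < x < 284. Perimeter ≤ 401 gives x ≤ 401 − 85 − 199 = 117.
So 114 < x ≤ 117; integers 115 through 117: 3 values.

3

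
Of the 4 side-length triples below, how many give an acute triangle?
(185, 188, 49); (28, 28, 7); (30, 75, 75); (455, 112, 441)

(185,188,49): 49²+185² = 36626 > 35344 = 188² → acute
(28,28,7): 7²+28² = 833 > 784 = 28² → acute
(30,75,75): 30²+75² = 6525 > 5625 = 75² → acute
(455,112,441): 112²+441² = 207025 = 455² → right
3 of the 4 are acute.

3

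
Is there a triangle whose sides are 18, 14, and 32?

No

The two shorter sides sum to 32, exactly equal to the longest side 32.
That gives only a degenerate (flat) triangle — the inequality must be strict.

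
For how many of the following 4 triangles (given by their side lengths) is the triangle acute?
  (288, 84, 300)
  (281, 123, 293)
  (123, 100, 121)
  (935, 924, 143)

(288,84,300): 84²+288² = 90000 = 300² → right
(281,123,293): 123²+281² = 94090 > 85849 = 293² → acute
(123,100,121): 100²+121² = 24641 > 15129 = 123² → acute
(935,924,143): 143²+924² = 874225 = 935² → right
2 of the 4 are acute.

2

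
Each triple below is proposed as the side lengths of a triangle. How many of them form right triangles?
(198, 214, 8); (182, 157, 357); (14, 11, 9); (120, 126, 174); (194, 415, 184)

1

(198,214,8): 8+198 ≤ 214, not a triangle
(182,157,357): 157+182 ≤ 357, not a triangle
(14,11,9): 9²+11² = 202 > 196 = 14² → acute
(120,126,174): 120²+126² = 30276 = 174² → right
(194,415,184): 184+194 ≤ 415, not a triangle
1 of the 5 is right.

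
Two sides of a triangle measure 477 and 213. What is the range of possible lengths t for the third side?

By the triangle inequality, t must be less than 477 + 213 = 690 and greater than |477 − 213| = 264.

264 < t < 690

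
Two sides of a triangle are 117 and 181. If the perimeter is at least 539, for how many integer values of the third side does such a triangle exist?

57

Triangle inequality: 64 < x < 298. Perimeter ≥ 539 gives x ≥ 539 − 117 − 181 = 241.
So 241 ≤ x < 298; integers 241 through 297: 57 values.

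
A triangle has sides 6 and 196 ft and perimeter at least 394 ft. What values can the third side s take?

192 ≤ s < 202 ft

Triangle inequality alone gives 190 < s < 202.
The perimeter condition gives s ≥ 394 − 6 − 196 = 192.
Intersecting the two: 192 ≤ s < 202.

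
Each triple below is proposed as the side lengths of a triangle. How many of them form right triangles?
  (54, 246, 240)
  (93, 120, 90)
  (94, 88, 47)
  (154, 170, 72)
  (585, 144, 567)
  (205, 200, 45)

4

(54,246,240): 54²+240² = 60516 = 246² → right
(93,120,90): 90²+93² = 16749 > 14400 = 120² → acute
(94,88,47): 47²+88² = 9953 > 8836 = 94² → acute
(154,170,72): 72²+154² = 28900 = 170² → right
(585,144,567): 144²+567² = 342225 = 585² → right
(205,200,45): 45²+200² = 42025 = 205² → right
4 of the 6 are right.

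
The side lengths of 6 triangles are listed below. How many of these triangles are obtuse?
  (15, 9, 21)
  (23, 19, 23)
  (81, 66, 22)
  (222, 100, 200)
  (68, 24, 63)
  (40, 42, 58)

(15,9,21): 9²+15² = 306 < 441 = 21² → obtuse
(23,19,23): 19²+23² = 890 > 529 = 23² → acute
(81,66,22): 22²+66² = 4840 < 6561 = 81² → obtuse
(222,100,200): 100²+200² = 50000 > 49284 = 222² → acute
(68,24,63): 24²+63² = 4545 < 4624 = 68² → obtuse
(40,42,58): 40²+42² = 3364 = 58² → right
3 of the 6 are obtuse.

3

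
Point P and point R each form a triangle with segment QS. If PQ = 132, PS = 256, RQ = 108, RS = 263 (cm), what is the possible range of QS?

From triangle PQS: |132 − 256| < QS < 132 + 256, i.e. 124 < QS < 388.
From triangle RQS: 155 < QS < 371.
Both must hold, so QS lies in the intersection.

155 < QS < 371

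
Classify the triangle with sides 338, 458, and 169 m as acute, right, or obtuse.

Compare the square of the longest side to the sum of squares of the other two: 169² + 338² = 142805 < 209764 = 458².

obtuse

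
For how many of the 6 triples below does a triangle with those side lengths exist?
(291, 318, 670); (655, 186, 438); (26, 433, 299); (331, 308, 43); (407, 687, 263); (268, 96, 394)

(291,318,670): 291+318 ≤ 670 → not valid
(186,438,655): 186+438 ≤ 655 → not valid
(26,299,433): 26+299 ≤ 433 → not valid
(43,308,331): 43+308 > 331 → valid
(263,407,687): 263+407 ≤ 687 → not valid
(96,268,394): 96+268 ≤ 394 → not valid
1 of the 6 triples forms a triangle.

1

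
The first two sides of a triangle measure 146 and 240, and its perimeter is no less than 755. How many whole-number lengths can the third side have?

Triangle inequality: 94 < x < 386. Perimeter ≥ 755 gives x ≥ 755 − 146 − 240 = 369.
So 369 ≤ x < 386; integers 369 through 385: 17 values.

17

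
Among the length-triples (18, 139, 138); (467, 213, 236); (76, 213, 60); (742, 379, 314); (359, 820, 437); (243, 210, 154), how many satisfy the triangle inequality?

(18,138,139): 18+138 > 139 → valid
(213,236,467): 213+236 ≤ 467 → not valid
(60,76,213): 60+76 ≤ 213 → not valid
(314,379,742): 314+379 ≤ 742 → not valid
(359,437,820): 359+437 ≤ 820 → not valid
(154,210,243): 154+210 > 243 → valid
2 of the 6 triples form a triangle.

2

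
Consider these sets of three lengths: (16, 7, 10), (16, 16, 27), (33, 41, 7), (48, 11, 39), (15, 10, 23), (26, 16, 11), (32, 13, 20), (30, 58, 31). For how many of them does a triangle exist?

7

(7,10,16): 7+10 > 16 → valid
(16,16,27): 16+16 > 27 → valid
(7,33,41): 7+33 ≤ 41 → not valid
(11,39,48): 11+39 > 48 → valid
(10,15,23): 10+15 > 23 → valid
(11,16,26): 11+16 > 26 → valid
(13,20,32): 13+20 > 32 → valid
(30,31,58): 30+31 > 58 → valid
7 of the 8 triples form a triangle.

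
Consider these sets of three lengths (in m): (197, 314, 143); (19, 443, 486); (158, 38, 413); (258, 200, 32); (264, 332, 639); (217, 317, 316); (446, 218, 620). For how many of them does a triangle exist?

(143,197,314): 143+197 > 314 → valid
(19,443,486): 19+443 ≤ 486 → not valid
(38,158,413): 38+158 ≤ 413 → not valid
(32,200,258): 32+200 ≤ 258 → not valid
(264,332,639): 264+332 ≤ 639 → not valid
(217,316,317): 217+316 > 317 → valid
(218,446,620): 218+446 > 620 → valid
3 of the 7 triples form a triangle.

3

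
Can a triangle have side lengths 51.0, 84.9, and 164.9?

The longest side is 164.9, but the other two sum to only 135.9.
135.9 < 164.9, so the triangle inequality fails.

No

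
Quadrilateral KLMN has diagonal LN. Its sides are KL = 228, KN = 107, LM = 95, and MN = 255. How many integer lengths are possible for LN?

174

From triangle KLN: 121 < LN < 335.
From triangle MLN: 160 < LN < 350.
Intersection: 160 < LN < 335, so integers 161 through 334: 174 values.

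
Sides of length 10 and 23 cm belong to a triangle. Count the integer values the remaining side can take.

The third side lies in the open interval (13, 33).
Integers from 14 to 32 inclusive: 32 − 14 + 1 = 19.

19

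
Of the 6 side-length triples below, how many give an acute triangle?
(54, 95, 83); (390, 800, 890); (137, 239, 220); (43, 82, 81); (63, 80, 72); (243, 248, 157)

(54,95,83): 54²+83² = 9805 > 9025 = 95² → acute
(390,800,890): 390²+800² = 792100 = 890² → right
(137,239,220): 137²+220² = 67169 > 57121 = 239² → acute
(43,82,81): 43²+81² = 8410 > 6724 = 82² → acute
(63,80,72): 63²+72² = 9153 > 6400 = 80² → acute
(243,248,157): 157²+243² = 83698 > 61504 = 248² → acute
5 of the 6 are acute.

5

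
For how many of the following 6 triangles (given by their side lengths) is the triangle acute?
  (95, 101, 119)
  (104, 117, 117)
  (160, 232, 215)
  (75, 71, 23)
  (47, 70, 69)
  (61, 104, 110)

5

(95,101,119): 95²+101² = 19226 > 14161 = 119² → acute
(104,117,117): 104²+117² = 24505 > 13689 = 117² → acute
(160,232,215): 160²+215² = 71825 > 53824 = 232² → acute
(75,71,23): 23²+71² = 5570 < 5625 = 75² → obtuse
(47,70,69): 47²+69² = 6970 > 4900 = 70² → acute
(61,104,110): 61²+104² = 14537 > 12100 = 110² → acute
5 of the 6 are acute.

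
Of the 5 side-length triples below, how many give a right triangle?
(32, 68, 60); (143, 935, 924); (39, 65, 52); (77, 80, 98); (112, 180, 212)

(32,68,60): 32²+60² = 4624 = 68² → right
(143,935,924): 143²+924² = 874225 = 935² → right
(39,65,52): 39²+52² = 4225 = 65² → right
(77,80,98): 77²+80² = 12329 > 9604 = 98² → acute
(112,180,212): 112²+180² = 44944 = 212² → right
4 of the 5 are right.

4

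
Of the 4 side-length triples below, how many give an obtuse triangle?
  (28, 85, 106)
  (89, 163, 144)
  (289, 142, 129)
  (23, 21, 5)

2

(28,85,106): 28²+85² = 8009 < 11236 = 106² → obtuse
(89,163,144): 89²+144² = 28657 > 26569 = 163² → acute
(289,142,129): 129+142 ≤ 289, not a triangle
(23,21,5): 5²+21² = 466 < 529 = 23² → obtuse
2 of the 4 are obtuse.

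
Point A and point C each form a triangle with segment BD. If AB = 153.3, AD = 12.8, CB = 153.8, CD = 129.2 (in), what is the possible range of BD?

From triangle ABD: |153.3 − 12.8| < BD < 153.3 + 12.8, i.e. 140.5 < BD < 166.1.
From triangle CBD: 24.6 < BD < 283.0.
Both must hold, so BD lies in the intersection.

140.5 < BD < 166.1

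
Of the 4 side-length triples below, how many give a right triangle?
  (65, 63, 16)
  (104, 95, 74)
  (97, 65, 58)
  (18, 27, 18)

1

(65,63,16): 16²+63² = 4225 = 65² → right
(104,95,74): 74²+95² = 14501 > 10816 = 104² → acute
(97,65,58): 58²+65² = 7589 < 9409 = 97² → obtuse
(18,27,18): 18²+18² = 648 < 729 = 27² → obtuse
1 of the 4 is right.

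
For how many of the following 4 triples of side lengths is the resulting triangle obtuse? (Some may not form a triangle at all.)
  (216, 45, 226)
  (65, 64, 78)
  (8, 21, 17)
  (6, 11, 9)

3

(216,45,226): 45²+216² = 48681 < 51076 = 226² → obtuse
(65,64,78): 64²+65² = 8321 > 6084 = 78² → acute
(8,21,17): 8²+17² = 353 < 441 = 21² → obtuse
(6,11,9): 6²+9² = 117 < 121 = 11² → obtuse
3 of the 4 are obtuse.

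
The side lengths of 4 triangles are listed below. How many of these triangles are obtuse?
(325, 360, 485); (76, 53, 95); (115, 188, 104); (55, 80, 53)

3

(325,360,485): 325²+360² = 235225 = 485² → right
(76,53,95): 53²+76² = 8585 < 9025 = 95² → obtuse
(115,188,104): 104²+115² = 24041 < 35344 = 188² → obtuse
(55,80,53): 53²+55² = 5834 < 6400 = 80² → obtuse
3 of the 4 are obtuse.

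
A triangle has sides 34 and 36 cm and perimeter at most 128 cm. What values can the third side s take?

Triangle inequality alone gives 2 < s < 70.
The perimeter condition gives s ≤ 128 − 34 − 36 = 58.
Intersecting the two: 2 < s ≤ 58.

2 < s ≤ 58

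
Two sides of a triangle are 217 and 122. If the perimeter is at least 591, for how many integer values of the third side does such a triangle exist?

Triangle inequality: 95 < x < 339. Perimeter ≥ 591 gives x ≥ 591 − 217 − 122 = 252.
So 252 ≤ x < 339; integers 252 through 338: 87 values.

87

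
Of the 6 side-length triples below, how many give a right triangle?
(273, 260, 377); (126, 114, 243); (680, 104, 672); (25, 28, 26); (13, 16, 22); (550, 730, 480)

(273,260,377): 260²+273² = 142129 = 377² → right
(126,114,243): 114+126 ≤ 243, not a triangle
(680,104,672): 104²+672² = 462400 = 680² → right
(25,28,26): 25²+26² = 1301 > 784 = 28² → acute
(13,16,22): 13²+16² = 425 < 484 = 22² → obtuse
(550,730,480): 480²+550² = 532900 = 730² → right
3 of the 6 are right.

3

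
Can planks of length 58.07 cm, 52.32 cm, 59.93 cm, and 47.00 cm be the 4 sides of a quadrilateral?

A quadrilateral exists iff every side is shorter than the sum of the others — equivalently, the longest side is less than the sum of the rest.
Longest side 59.93 < 157.39 (sum of the remaining 3), so yes.

Yes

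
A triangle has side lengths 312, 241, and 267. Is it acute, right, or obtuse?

Compare the square of the longest side to the sum of squares of the other two: 241² + 267² = 129370 > 97344 = 312².

acute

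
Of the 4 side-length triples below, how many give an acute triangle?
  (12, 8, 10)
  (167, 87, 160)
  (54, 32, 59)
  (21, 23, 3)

3

(12,8,10): 8²+10² = 164 > 144 = 12² → acute
(167,87,160): 87²+160² = 33169 > 27889 = 167² → acute
(54,32,59): 32²+54² = 3940 > 3481 = 59² → acute
(21,23,3): 3²+21² = 450 < 529 = 23² → obtuse
3 of the 4 are acute.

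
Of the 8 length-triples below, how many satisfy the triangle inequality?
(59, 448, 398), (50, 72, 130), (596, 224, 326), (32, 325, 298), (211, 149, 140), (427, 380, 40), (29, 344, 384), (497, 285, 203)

(59,398,448): 59+398 > 448 → valid
(50,72,130): 50+72 ≤ 130 → not valid
(224,326,596): 224+326 ≤ 596 → not valid
(32,298,325): 32+298 > 325 → valid
(140,149,211): 140+149 > 211 → valid
(40,380,427): 40+380 ≤ 427 → not valid
(29,344,384): 29+344 ≤ 384 → not valid
(203,285,497): 203+285 ≤ 497 → not valid
3 of the 8 triples form a triangle.

3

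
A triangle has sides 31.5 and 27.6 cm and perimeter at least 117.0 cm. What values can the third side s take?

57.9 ≤ s < 59.1 cm

Triangle inequality alone gives 3.9 < s < 59.1.
The perimeter condition gives s ≥ 117.0 − 31.5 − 27.6 = 57.9.
Intersecting the two: 57.9 ≤ s < 59.1.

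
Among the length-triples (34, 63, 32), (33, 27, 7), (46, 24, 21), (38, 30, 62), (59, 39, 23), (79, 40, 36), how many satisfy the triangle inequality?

4

(32,34,63): 32+34 > 63 → valid
(7,27,33): 7+27 > 33 → valid
(21,24,46): 21+24 ≤ 46 → not valid
(30,38,62): 30+38 > 62 → valid
(23,39,59): 23+39 > 59 → valid
(36,40,79): 36+40 ≤ 79 → not valid
4 of the 6 triples form a triangle.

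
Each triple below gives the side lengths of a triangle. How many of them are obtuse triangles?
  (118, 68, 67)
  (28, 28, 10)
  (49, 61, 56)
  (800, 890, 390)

1

(118,68,67): 67²+68² = 9113 < 13924 = 118² → obtuse
(28,28,10): 10²+28² = 884 > 784 = 28² → acute
(49,61,56): 49²+56² = 5537 > 3721 = 61² → acute
(800,890,390): 390²+800² = 792100 = 890² → right
1 of the 4 is obtuse.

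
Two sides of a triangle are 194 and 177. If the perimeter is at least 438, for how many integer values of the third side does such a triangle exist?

304

Triangle inequality: 17 < x < 371. Perimeter ≥ 438 gives x ≥ 438 − 194 − 177 = 67.
So 67 ≤ x < 371; integers 67 through 370: 304 values.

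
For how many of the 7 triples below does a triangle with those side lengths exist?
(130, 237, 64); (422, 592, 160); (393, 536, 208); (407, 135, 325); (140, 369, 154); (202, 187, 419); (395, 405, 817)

(64,130,237): 64+130 ≤ 237 → not valid
(160,422,592): 160+422 ≤ 592 → not valid
(208,393,536): 208+393 > 536 → valid
(135,325,407): 135+325 > 407 → valid
(140,154,369): 140+154 ≤ 369 → not valid
(187,202,419): 187+202 ≤ 419 → not valid
(395,405,817): 395+405 ≤ 817 → not valid
2 of the 7 triples form a triangle.

2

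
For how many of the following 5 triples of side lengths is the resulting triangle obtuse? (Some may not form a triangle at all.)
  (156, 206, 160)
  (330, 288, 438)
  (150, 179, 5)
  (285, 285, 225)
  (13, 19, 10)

1

(156,206,160): 156²+160² = 49936 > 42436 = 206² → acute
(330,288,438): 288²+330² = 191844 = 438² → right
(150,179,5): 5+150 ≤ 179, not a triangle
(285,285,225): 225²+285² = 131850 > 81225 = 285² → acute
(13,19,10): 10²+13² = 269 < 361 = 19² → obtuse
1 of the 5 is obtuse.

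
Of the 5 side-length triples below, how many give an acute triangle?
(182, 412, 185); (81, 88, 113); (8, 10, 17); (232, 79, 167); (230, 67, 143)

(182,412,185): 182+185 ≤ 412, not a triangle
(81,88,113): 81²+88² = 14305 > 12769 = 113² → acute
(8,10,17): 8²+10² = 164 < 289 = 17² → obtuse
(232,79,167): 79²+167² = 34130 < 53824 = 232² → obtuse
(230,67,143): 67+143 ≤ 230, not a triangle
1 of the 5 is acute.

1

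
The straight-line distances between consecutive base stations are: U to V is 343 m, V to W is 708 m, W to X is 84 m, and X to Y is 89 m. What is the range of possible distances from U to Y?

The maximum is all hops collinear in one direction: 343 + 708 + 84 + 89 = 1224.
The longest hop is 708; the others sum to 516. Folding the others back against it leaves at least 708 − 516 = 192.

192 ≤ UY ≤ 1224 m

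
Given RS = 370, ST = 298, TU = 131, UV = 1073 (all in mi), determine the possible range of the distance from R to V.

274 ≤ RV ≤ 1872 mi

The maximum is all hops collinear in one direction: 370 + 298 + 131 + 1073 = 1872.
The longest hop is 1073; the others sum to 799. Folding the others back against it leaves at least 1073 − 799 = 274.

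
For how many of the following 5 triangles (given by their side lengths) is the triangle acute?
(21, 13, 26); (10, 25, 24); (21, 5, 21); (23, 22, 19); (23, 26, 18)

(21,13,26): 13²+21² = 610 < 676 = 26² → obtuse
(10,25,24): 10²+24² = 676 > 625 = 25² → acute
(21,5,21): 5²+21² = 466 > 441 = 21² → acute
(23,22,19): 19²+22² = 845 > 529 = 23² → acute
(23,26,18): 18²+23² = 853 > 676 = 26² → acute
4 of the 5 are acute.

4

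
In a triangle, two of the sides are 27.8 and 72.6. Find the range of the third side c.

By the triangle inequality, c must be less than 27.8 + 72.6 = 100.4 and greater than |27.8 − 72.6| = 44.8.

44.8 < c < 100.4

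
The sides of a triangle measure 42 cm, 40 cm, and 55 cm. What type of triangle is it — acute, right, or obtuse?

Compare the square of the longest side to the sum of squares of the other two: 40² + 42² = 3364 > 3025 = 55².

acute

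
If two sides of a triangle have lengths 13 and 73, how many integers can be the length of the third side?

The third side lies in the open interval (60, 86).
Integers from 61 to 85 inclusive: 85 − 61 + 1 = 25.

25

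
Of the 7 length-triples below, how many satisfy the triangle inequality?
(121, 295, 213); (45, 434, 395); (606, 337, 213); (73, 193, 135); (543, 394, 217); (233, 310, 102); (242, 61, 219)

6

(121,213,295): 121+213 > 295 → valid
(45,395,434): 45+395 > 434 → valid
(213,337,606): 213+337 ≤ 606 → not valid
(73,135,193): 73+135 > 193 → valid
(217,394,543): 217+394 > 543 → valid
(102,233,310): 102+233 > 310 → valid
(61,219,242): 61+219 > 242 → valid
6 of the 7 triples form a triangle.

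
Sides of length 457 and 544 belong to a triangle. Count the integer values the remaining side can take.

913

The third side lies in the open interval (87, 1001).
Integers from 88 to 1000 inclusive: 1000 − 88 + 1 = 913.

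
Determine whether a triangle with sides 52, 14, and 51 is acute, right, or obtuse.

acute

Compare the square of the longest side to the sum of squares of the other two: 14² + 51² = 2797 > 2704 = 52².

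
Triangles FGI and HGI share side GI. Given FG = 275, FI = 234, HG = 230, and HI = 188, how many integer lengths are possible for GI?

375

From triangle FGI: 41 < GI < 509.
From triangle HGI: 42 < GI < 418.
Intersection: 42 < GI < 418, so integers 43 through 417: 375 values.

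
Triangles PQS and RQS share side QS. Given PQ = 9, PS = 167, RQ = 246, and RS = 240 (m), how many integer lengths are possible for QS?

From triangle PQS: 158 < QS < 176.
From triangle RQS: 6 < QS < 486.
Intersection: 158 < QS < 176, so integers 159 through 175: 17 values.

17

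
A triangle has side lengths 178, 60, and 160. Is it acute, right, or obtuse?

Compare the square of the longest side to the sum of squares of the other two: 60² + 160² = 29200 < 31684 = 178².

obtuse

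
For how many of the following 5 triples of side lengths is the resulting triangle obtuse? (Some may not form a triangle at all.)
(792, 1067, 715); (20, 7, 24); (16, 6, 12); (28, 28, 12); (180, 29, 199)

3

(792,1067,715): 715²+792² = 1138489 = 1067² → right
(20,7,24): 7²+20² = 449 < 576 = 24² → obtuse
(16,6,12): 6²+12² = 180 < 256 = 16² → obtuse
(28,28,12): 12²+28² = 928 > 784 = 28² → acute
(180,29,199): 29²+180² = 33241 < 39601 = 199² → obtuse
3 of the 5 are obtuse.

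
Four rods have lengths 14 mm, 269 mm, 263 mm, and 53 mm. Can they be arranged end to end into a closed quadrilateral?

Yes

A quadrilateral exists iff every side is shorter than the sum of the others — equivalently, the longest side is less than the sum of the rest.
Longest side 269 < 330 (sum of the remaining 3), so yes.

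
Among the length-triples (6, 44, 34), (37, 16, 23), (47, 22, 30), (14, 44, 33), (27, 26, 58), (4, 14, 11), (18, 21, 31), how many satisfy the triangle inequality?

5

(6,34,44): 6+34 ≤ 44 → not valid
(16,23,37): 16+23 > 37 → valid
(22,30,47): 22+30 > 47 → valid
(14,33,44): 14+33 > 44 → valid
(26,27,58): 26+27 ≤ 58 → not valid
(4,11,14): 4+11 > 14 → valid
(18,21,31): 18+21 > 31 → valid
5 of the 7 triples form a triangle.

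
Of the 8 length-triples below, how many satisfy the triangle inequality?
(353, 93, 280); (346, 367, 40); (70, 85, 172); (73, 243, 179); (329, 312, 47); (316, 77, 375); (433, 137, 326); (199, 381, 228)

7

(93,280,353): 93+280 > 353 → valid
(40,346,367): 40+346 > 367 → valid
(70,85,172): 70+85 ≤ 172 → not valid
(73,179,243): 73+179 > 243 → valid
(47,312,329): 47+312 > 329 → valid
(77,316,375): 77+316 > 375 → valid
(137,326,433): 137+326 > 433 → valid
(199,228,381): 199+228 > 381 → valid
7 of the 8 triples form a triangle.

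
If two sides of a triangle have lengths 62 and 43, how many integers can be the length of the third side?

The third side lies in the open interval (19, 105).
Integers from 20 to 104 inclusive: 104 − 20 + 1 = 85.

85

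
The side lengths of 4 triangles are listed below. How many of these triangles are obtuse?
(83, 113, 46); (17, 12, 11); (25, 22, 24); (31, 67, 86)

3

(83,113,46): 46²+83² = 9005 < 12769 = 113² → obtuse
(17,12,11): 11²+12² = 265 < 289 = 17² → obtuse
(25,22,24): 22²+24² = 1060 > 625 = 25² → acute
(31,67,86): 31²+67² = 5450 < 7396 = 86² → obtuse
3 of the 4 are obtuse.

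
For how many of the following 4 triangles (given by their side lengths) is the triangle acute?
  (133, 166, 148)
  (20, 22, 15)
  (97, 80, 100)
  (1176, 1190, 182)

(133,166,148): 133²+148² = 39593 > 27556 = 166² → acute
(20,22,15): 15²+20² = 625 > 484 = 22² → acute
(97,80,100): 80²+97² = 15809 > 10000 = 100² → acute
(1176,1190,182): 182²+1176² = 1416100 = 1190² → right
3 of the 4 are acute.

3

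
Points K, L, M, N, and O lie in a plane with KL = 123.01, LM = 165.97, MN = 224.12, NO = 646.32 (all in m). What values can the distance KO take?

The maximum is all hops collinear in one direction: 123.01 + 165.97 + 224.12 + 646.32 = 1159.42.
The longest hop is 646.32; the others sum to 513.10. Folding the others back against it leaves at least 646.32 − 513.10 = 133.22.

133.22 ≤ KO ≤ 1159.42 m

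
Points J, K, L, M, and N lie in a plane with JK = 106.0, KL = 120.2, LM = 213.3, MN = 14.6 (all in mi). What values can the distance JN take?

The maximum is all hops collinear in one direction: 106.0 + 120.2 + 213.3 + 14.6 = 454.1.
The longest hop is 213.3; the others sum to 240.8. Since 213.3 ≤ 240.8, the path can fold back on itself completely, so the minimum distance is 0.

0 ≤ JN ≤ 454.1 mi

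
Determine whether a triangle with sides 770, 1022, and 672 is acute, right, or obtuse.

right

Compare the square of the longest side to the sum of squares of the other two: 672² + 770² = 1044484 = 1022².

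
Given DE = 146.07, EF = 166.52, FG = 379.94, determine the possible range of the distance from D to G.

The maximum is all hops collinear in one direction: 146.07 + 166.52 + 379.94 = 692.53.
The longest hop is 379.94; the others sum to 312.59. Folding the others back against it leaves at least 379.94 − 312.59 = 67.35.

67.35 ≤ DG ≤ 692.53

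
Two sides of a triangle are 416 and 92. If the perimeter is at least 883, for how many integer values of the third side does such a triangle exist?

133

Triangle inequality: 324 < x < 508. Perimeter ≥ 883 gives x ≥ 883 − 416 − 92 = 375.
So 375 ≤ x < 508; integers 375 through 507: 133 values.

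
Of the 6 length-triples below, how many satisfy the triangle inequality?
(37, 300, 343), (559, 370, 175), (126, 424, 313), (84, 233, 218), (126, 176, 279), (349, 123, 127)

3

(37,300,343): 37+300 ≤ 343 → not valid
(175,370,559): 175+370 ≤ 559 → not valid
(126,313,424): 126+313 > 424 → valid
(84,218,233): 84+218 > 233 → valid
(126,176,279): 126+176 > 279 → valid
(123,127,349): 123+127 ≤ 349 → not valid
3 of the 6 triples form a triangle.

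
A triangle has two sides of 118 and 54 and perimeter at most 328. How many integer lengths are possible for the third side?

92

Triangle inequality: 64 < x < 172. Perimeter ≤ 328 gives x ≤ 328 − 118 − 54 = 156.
So 64 < x ≤ 156; integers 65 through 156: 92 values.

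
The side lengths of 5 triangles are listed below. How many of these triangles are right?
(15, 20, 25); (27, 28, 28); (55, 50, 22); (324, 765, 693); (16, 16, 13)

(15,20,25): 15²+20² = 625 = 25² → right
(27,28,28): 27²+28² = 1513 > 784 = 28² → acute
(55,50,22): 22²+50² = 2984 < 3025 = 55² → obtuse
(324,765,693): 324²+693² = 585225 = 765² → right
(16,16,13): 13²+16² = 425 > 256 = 16² → acute
2 of the 5 are right.

2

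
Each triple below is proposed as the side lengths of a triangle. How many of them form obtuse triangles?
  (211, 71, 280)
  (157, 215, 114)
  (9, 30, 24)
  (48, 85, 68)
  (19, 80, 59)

(211,71,280): 71²+211² = 49562 < 78400 = 280² → obtuse
(157,215,114): 114²+157² = 37645 < 46225 = 215² → obtuse
(9,30,24): 9²+24² = 657 < 900 = 30² → obtuse
(48,85,68): 48²+68² = 6928 < 7225 = 85² → obtuse
(19,80,59): 19+59 ≤ 80, not a triangle
4 of the 5 are obtuse.

4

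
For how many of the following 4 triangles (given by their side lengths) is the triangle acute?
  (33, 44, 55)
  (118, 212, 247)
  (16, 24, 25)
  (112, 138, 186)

1

(33,44,55): 33²+44² = 3025 = 55² → right
(118,212,247): 118²+212² = 58868 < 61009 = 247² → obtuse
(16,24,25): 16²+24² = 832 > 625 = 25² → acute
(112,138,186): 112²+138² = 31588 < 34596 = 186² → obtuse
1 of the 4 is acute.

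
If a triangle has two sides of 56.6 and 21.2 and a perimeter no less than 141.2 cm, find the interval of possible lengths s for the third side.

63.4 ≤ s < 77.8

Triangle inequality alone gives 35.4 < s < 77.8.
The perimeter condition gives s ≥ 141.2 − 56.6 − 21.2 = 63.4.
Intersecting the two: 63.4 ≤ s < 77.8.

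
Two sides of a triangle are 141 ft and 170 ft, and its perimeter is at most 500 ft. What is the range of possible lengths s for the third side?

29 < s ≤ 189 ft

Triangle inequality alone gives 29 < s < 311.
The perimeter condition gives s ≤ 500 − 141 − 170 = 189.
Intersecting the two: 29 < s ≤ 189.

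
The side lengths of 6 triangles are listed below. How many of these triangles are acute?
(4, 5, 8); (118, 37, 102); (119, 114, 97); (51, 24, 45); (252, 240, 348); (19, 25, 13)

(4,5,8): 4²+5² = 41 < 64 = 8² → obtuse
(118,37,102): 37²+102² = 11773 < 13924 = 118² → obtuse
(119,114,97): 97²+114² = 22405 > 14161 = 119² → acute
(51,24,45): 24²+45² = 2601 = 51² → right
(252,240,348): 240²+252² = 121104 = 348² → right
(19,25,13): 13²+19² = 530 < 625 = 25² → obtuse
1 of the 6 is acute.

1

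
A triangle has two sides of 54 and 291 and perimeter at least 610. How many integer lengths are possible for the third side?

Triangle inequality: 237 < x < 345. Perimeter ≥ 610 gives x ≥ 610 − 54 − 291 = 265.
So 265 ≤ x < 345; integers 265 through 344: 80 values.

80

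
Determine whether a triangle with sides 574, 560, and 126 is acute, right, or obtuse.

right

Compare the square of the longest side to the sum of squares of the other two: 126² + 560² = 329476 = 574².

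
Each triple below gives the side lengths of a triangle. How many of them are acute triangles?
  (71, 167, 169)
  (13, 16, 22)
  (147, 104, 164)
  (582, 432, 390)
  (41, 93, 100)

3

(71,167,169): 71²+167² = 32930 > 28561 = 169² → acute
(13,16,22): 13²+16² = 425 < 484 = 22² → obtuse
(147,104,164): 104²+147² = 32425 > 26896 = 164² → acute
(582,432,390): 390²+432² = 338724 = 582² → right
(41,93,100): 41²+93² = 10330 > 10000 = 100² → acute
3 of the 5 are acute.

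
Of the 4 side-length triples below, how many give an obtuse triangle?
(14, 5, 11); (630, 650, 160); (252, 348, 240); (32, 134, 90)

1

(14,5,11): 5²+11² = 146 < 196 = 14² → obtuse
(630,650,160): 160²+630² = 422500 = 650² → right
(252,348,240): 240²+252² = 121104 = 348² → right
(32,134,90): 32+90 ≤ 134, not a triangle
1 of the 4 is obtuse.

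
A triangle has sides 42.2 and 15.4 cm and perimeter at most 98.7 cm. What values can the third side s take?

26.8 < s ≤ 41.1

Triangle inequality alone gives 26.8 < s < 57.6.
The perimeter condition gives s ≤ 98.7 − 42.2 − 15.4 = 41.1.
Intersecting the two: 26.8 < s ≤ 41.1.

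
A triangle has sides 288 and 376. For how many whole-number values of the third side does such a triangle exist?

575

The third side lies in the open interval (88, 664).
Integers from 89 to 663 inclusive: 663 − 89 + 1 = 575.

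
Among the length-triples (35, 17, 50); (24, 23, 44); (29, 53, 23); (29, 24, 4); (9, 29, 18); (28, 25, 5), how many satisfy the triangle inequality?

3

(17,35,50): 17+35 > 50 → valid
(23,24,44): 23+24 > 44 → valid
(23,29,53): 23+29 ≤ 53 → not valid
(4,24,29): 4+24 ≤ 29 → not valid
(9,18,29): 9+18 ≤ 29 → not valid
(5,25,28): 5+25 > 28 → valid
3 of the 6 triples form a triangle.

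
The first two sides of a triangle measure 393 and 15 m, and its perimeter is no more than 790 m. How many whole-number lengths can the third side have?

Triangle inequality: 378 < x < 408. Perimeter ≤ 790 gives x ≤ 790 − 393 − 15 = 382.
So 378 < x ≤ 382; integers 379 through 382: 4 values.

4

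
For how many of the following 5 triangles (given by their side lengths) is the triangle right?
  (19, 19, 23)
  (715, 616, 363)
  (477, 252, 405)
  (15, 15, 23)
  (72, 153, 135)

3

(19,19,23): 19²+19² = 722 > 529 = 23² → acute
(715,616,363): 363²+616² = 511225 = 715² → right
(477,252,405): 252²+405² = 227529 = 477² → right
(15,15,23): 15²+15² = 450 < 529 = 23² → obtuse
(72,153,135): 72²+135² = 23409 = 153² → right
3 of the 5 are right.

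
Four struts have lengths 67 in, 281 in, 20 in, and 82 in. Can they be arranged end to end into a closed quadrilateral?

For a quadrilateral, each side must be shorter than the sum of the others.
Here the longest side is 281, but the remaining 3 sides sum to only 169.

No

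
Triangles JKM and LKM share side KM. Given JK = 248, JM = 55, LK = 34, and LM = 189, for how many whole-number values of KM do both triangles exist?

From triangle JKM: 193 < KM < 303.
From triangle LKM: 155 < KM < 223.
Intersection: 193 < KM < 223, so integers 194 through 222: 29 values.

29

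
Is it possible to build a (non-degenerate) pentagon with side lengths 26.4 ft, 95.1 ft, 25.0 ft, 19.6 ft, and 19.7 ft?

For a pentagon, each side must be shorter than the sum of the others.
Here the longest side is 95.1, but the remaining 4 sides sum to only 90.7.

No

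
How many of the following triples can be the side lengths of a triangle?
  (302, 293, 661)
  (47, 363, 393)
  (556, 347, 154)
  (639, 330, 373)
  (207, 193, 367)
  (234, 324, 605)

3

(293,302,661): 293+302 ≤ 661 → not valid
(47,363,393): 47+363 > 393 → valid
(154,347,556): 154+347 ≤ 556 → not valid
(330,373,639): 330+373 > 639 → valid
(193,207,367): 193+207 > 367 → valid
(234,324,605): 234+324 ≤ 605 → not valid
3 of the 6 triples form a triangle.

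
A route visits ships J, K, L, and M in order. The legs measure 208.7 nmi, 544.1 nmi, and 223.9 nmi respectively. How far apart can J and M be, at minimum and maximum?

111.5 ≤ JM ≤ 976.7 nmi

The maximum is all hops collinear in one direction: 208.7 + 544.1 + 223.9 = 976.7.
The longest hop is 544.1; the others sum to 432.6. Folding the others back against it leaves at least 544.1 − 432.6 = 111.5.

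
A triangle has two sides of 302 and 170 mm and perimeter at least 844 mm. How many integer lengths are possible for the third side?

Triangle inequality: 132 < x < 472. Perimeter ≥ 844 gives x ≥ 844 − 302 − 170 = 372.
So 372 ≤ x < 472; integers 372 through 471: 100 values.

100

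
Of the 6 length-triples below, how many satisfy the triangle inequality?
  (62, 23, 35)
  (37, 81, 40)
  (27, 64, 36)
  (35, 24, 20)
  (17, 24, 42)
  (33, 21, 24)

(23,35,62): 23+35 ≤ 62 → not valid
(37,40,81): 37+40 ≤ 81 → not valid
(27,36,64): 27+36 ≤ 64 → not valid
(20,24,35): 20+24 > 35 → valid
(17,24,42): 17+24 ≤ 42 → not valid
(21,24,33): 21+24 > 33 → valid
2 of the 6 triples form a triangle.

2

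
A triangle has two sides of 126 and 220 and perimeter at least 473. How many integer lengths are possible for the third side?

Triangle inequality: 94 < x < 346. Perimeter ≥ 473 gives x ≥ 473 − 126 − 220 = 127.
So 127 ≤ x < 346; integers 127 through 345: 219 values.

219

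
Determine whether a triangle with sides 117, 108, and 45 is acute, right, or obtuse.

Compare the square of the longest side to the sum of squares of the other two: 45² + 108² = 13689 = 117².

right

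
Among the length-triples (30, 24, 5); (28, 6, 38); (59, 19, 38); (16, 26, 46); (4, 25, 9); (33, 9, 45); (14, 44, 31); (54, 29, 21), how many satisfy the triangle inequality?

(5,24,30): 5+24 ≤ 30 → not valid
(6,28,38): 6+28 ≤ 38 → not valid
(19,38,59): 19+38 ≤ 59 → not valid
(16,26,46): 16+26 ≤ 46 → not valid
(4,9,25): 4+9 ≤ 25 → not valid
(9,33,45): 9+33 ≤ 45 → not valid
(14,31,44): 14+31 > 44 → valid
(21,29,54): 21+29 ≤ 54 → not valid
1 of the 8 triples forms a triangle.

1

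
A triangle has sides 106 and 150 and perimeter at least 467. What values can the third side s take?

211 ≤ s < 256

Triangle inequality alone gives 44 < s < 256.
The perimeter condition gives s ≥ 467 − 106 − 150 = 211.
Intersecting the two: 211 ≤ s < 256.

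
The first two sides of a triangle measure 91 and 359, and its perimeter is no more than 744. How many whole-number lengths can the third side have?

Triangle inequality: 268 < x < 450. Perimeter ≤ 744 gives x ≤ 744 − 91 − 359 = 294.
So 268 < x ≤ 294; integers 269 through 294: 26 values.

26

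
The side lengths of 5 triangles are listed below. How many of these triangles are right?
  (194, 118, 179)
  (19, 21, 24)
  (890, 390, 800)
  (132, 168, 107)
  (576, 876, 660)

2

(194,118,179): 118²+179² = 45965 > 37636 = 194² → acute
(19,21,24): 19²+21² = 802 > 576 = 24² → acute
(890,390,800): 390²+800² = 792100 = 890² → right
(132,168,107): 107²+132² = 28873 > 28224 = 168² → acute
(576,876,660): 576²+660² = 767376 = 876² → right
2 of the 5 are right.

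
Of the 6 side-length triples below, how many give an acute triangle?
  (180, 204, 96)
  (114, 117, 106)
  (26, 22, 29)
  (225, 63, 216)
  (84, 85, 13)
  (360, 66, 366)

2

(180,204,96): 96²+180² = 41616 = 204² → right
(114,117,106): 106²+114² = 24232 > 13689 = 117² → acute
(26,22,29): 22²+26² = 1160 > 841 = 29² → acute
(225,63,216): 63²+216² = 50625 = 225² → right
(84,85,13): 13²+84² = 7225 = 85² → right
(360,66,366): 66²+360² = 133956 = 366² → right
2 of the 6 are acute.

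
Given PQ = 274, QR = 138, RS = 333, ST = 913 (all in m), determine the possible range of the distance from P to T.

168 ≤ PT ≤ 1658 m

The maximum is all hops collinear in one direction: 274 + 138 + 333 + 913 = 1658.
The longest hop is 913; the others sum to 745. Folding the others back against it leaves at least 913 − 745 = 168.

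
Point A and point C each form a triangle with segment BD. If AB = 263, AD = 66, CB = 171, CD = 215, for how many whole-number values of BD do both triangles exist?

131

From triangle ABD: 197 < BD < 329.
From triangle CBD: 44 < BD < 386.
Intersection: 197 < BD < 329, so integers 198 through 328: 131 values.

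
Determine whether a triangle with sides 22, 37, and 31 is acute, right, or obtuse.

acute

Compare the square of the longest side to the sum of squares of the other two: 22² + 31² = 1445 > 1369 = 37².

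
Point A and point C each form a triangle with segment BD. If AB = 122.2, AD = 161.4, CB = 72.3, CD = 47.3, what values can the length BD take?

From triangle ABD: |122.2 − 161.4| < BD < 122.2 + 161.4, i.e. 39.2 < BD < 283.6.
From triangle CBD: 25.0 < BD < 119.6.
Both must hold, so BD lies in the intersection.

39.2 < BD < 119.6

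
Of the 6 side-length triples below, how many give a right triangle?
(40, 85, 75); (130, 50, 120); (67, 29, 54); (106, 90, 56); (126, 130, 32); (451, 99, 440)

5

(40,85,75): 40²+75² = 7225 = 85² → right
(130,50,120): 50²+120² = 16900 = 130² → right
(67,29,54): 29²+54² = 3757 < 4489 = 67² → obtuse
(106,90,56): 56²+90² = 11236 = 106² → right
(126,130,32): 32²+126² = 16900 = 130² → right
(451,99,440): 99²+440² = 203401 = 451² → right
5 of the 6 are right.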